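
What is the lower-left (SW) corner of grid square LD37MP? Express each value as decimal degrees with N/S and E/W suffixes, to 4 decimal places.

52.3750° S, 47.0000° E

Field L=11, D=3: +11·20° lon, +3·10° lat → SW at lon 40°, lat -60°.
Square 3, 7: +3·2° lon, +7·1° lat → SW at lon 46°, lat -53°.
Subsquare m=12, p=15: +12·0.0833333° lon, +15·0.0416667° lat → SW at lon 47°, lat -52.375°.
latitude 52.3750° S, longitude 47.0000° E.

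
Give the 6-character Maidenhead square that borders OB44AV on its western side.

Longitude subsquare a = 0; −1 → -1, wraps to 23 = x, carry into square.
Longitude square 4; −1 → 3.
The latitude characters are unchanged.

OB34xv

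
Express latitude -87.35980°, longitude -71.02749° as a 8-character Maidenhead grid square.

Shift to the Maidenhead origin (180°W, 90°S): lon 108.97251, lat 2.64020.
Field: 108.97251/20 → 5 → F, 2.64020/10 → 0 → A; chars FA.
Square: 8.97251/2 → 4, 2.64020/1 → 2; chars 42.
Subsquare: 0.97251/0.0833333 → 11 → l, 0.64020/0.0416667 → 15 → p; chars lp.
Extended square: 0.05584/0.00833333 → 6, 0.01520/0.00416667 → 3; chars 63.

FA42lp63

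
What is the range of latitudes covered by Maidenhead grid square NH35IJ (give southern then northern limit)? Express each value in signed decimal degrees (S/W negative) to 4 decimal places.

-14.6250, -14.5833

Field N=13, H=7: +13·20° lon, +7·10° lat → SW at lon 80°, lat -20°.
Square 3, 5: +3·2° lon, +5·1° lat → SW at lon 86°, lat -15°.
Subsquare i=8, j=9: +8·0.0833333° lon, +9·0.0416667° lat → SW at lon 86.6667°, lat -14.625°.
Cell spans 0.0833333° lon × 0.0416667° lat.
south -14.6250, north -14.5833.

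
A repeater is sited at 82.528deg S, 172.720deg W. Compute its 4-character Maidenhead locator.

Shift to the Maidenhead origin (180°W, 90°S): lon 7.28, lat 7.47.
Field: 7.28/20 → 0 → A, 7.47/10 → 0 → A; chars AA.
Square: 7.28/2 → 3, 7.47/1 → 7; chars 37.

AA37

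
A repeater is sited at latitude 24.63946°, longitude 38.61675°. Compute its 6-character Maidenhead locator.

KL94hp

Offset from 180°W / 90°S: lon 218.6167°, lat 114.6395°.
Field: 218.6167/20 → 10 → K, 114.6395/10 → 11 → L; chars KL.
Square: 18.6167/2 → 9, 4.6395/1 → 4; chars 94.
Subsquare: 0.6167/0.0833333 → 7 → h, 0.6395/0.0416667 → 15 → p; chars hp.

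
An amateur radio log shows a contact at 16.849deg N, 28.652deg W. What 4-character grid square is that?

HK56

Shift to the Maidenhead origin (180°W, 90°S): lon 151.35, lat 106.85.
Field: 151.35/20 → 7 → H, 106.85/10 → 10 → K; chars HK.
Square: 11.35/2 → 5, 6.85/1 → 6; chars 56.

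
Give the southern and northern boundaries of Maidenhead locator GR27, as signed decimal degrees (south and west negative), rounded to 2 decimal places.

87.00, 88.00

Field G=6, R=17: +6·20° lon, +17·10° lat → SW at lon -60°, lat 80°.
Square 2, 7: +2·2° lon, +7·1° lat → SW at lon -56°, lat 87°.
Cell spans 2° lon × 1° lat.
south 87.00, north 88.00.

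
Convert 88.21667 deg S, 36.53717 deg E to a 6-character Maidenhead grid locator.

KA81gs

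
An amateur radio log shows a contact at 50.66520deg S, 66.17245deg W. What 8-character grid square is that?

Offset from 180°W / 90°S: lon 113.82755°, lat 39.33480°.
Field: lon ⌊113.82755/20⌋ = 5 → F; lat ⌊39.33480/10⌋ = 3 → D.
Square: lon ⌊13.82755/2⌋ = 6; lat ⌊9.33480/1⌋ = 9.
Subsquare: lon ⌊1.82755/0.0833333⌋ = 21 → v; lat ⌊0.33480/0.0416667⌋ = 8 → i.
Extended square: lon ⌊0.07755/0.00833333⌋ = 9; lat ⌊0.00147/0.00416667⌋ = 0.

FD69vi90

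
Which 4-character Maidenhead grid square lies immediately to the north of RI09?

RJ00

Latitude square 9; +1 → 10, wraps to 0, carry into field.
Latitude field I = 8; +1 → 9 = J.
The longitude characters are unchanged.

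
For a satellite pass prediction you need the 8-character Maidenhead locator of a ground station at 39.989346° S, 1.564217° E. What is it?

Add 180° to longitude and 90° to latitude: 181.56422, 50.01065.
Field: 181.56422/20 → 9 → J, 50.01065/10 → 5 → F; chars JF.
Square: 1.56422/2 → 0, 0.01065/1 → 0; chars 00.
Subsquare: 1.56422/0.0833333 → 18 → s, 0.01065/0.0416667 → 0 → a; chars sa.
Extended square: 0.06422/0.00833333 → 7, 0.01065/0.00416667 → 2; chars 72.

JF00sa72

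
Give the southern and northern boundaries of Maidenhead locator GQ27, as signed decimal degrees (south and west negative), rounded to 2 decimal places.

Field G=6, Q=16: +6·20° lon, +16·10° lat → SW at lon -60°, lat 70°.
Square 2, 7: +2·2° lon, +7·1° lat → SW at lon -56°, lat 77°.
Cell spans 2° lon × 1° lat.
south 77.00, north 78.00.

77.00, 78.00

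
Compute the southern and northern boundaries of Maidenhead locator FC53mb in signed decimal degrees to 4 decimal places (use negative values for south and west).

Field F=5, C=2: +5·20° lon, +2·10° lat → SW at lon -80°, lat -70°.
Square 5, 3: +5·2° lon, +3·1° lat → SW at lon -70°, lat -67°.
Subsquare m=12, b=1: +12·0.0833333° lon, +1·0.0416667° lat → SW at lon -69°, lat -66.9583°.
Cell spans 0.0833333° lon × 0.0416667° lat.
south -66.9583, north -66.9167.

-66.9583, -66.9167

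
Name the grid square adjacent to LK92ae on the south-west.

Longitude subsquare a = 0; −1 → -1, wraps to 23 = x, carry into square.
Longitude square 9; −1 → 8.
Latitude subsquare e = 4; −1 → 3 = d.

LK82xd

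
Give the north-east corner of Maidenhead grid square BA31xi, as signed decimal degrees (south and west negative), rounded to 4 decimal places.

-88.6250, -152.0000

Field B=1, A=0: +1·20° lon, +0·10° lat → SW at lon -160°, lat -90°.
Square 3, 1: +3·2° lon, +1·1° lat → SW at lon -154°, lat -89°.
Subsquare x=23, i=8: +23·0.0833333° lon, +8·0.0416667° lat → SW at lon -152.083°, lat -88.6667°.
Cell spans 0.0833333° lon × 0.0416667° lat. NE corner is SW corner plus one full cell.
latitude -88.6250, longitude -152.0000.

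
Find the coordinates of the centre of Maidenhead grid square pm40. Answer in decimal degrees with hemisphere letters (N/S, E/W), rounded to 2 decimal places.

Field P=15, M=12: +15·20° lon, +12·10° lat → SW at lon 120°, lat 30°.
Square 4, 0: +4·2° lon, +0·1° lat → SW at lon 128°, lat 30°.
Cell spans 2° lon × 1° lat. Centre is SW corner plus half of each.
latitude 30.50° N, longitude 129.00° E.

30.50° N, 129.00° E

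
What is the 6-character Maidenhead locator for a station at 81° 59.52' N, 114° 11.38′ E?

OR71cx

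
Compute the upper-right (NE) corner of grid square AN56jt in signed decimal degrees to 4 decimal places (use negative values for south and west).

Field A=0, N=13: +0·20° lon, +13·10° lat → SW at lon -180°, lat 40°.
Square 5, 6: +5·2° lon, +6·1° lat → SW at lon -170°, lat 46°.
Subsquare j=9, t=19: +9·0.0833333° lon, +19·0.0416667° lat → SW at lon -169.25°, lat 46.7917°.
Cell spans 0.0833333° lon × 0.0416667° lat. NE corner is SW corner plus one full cell.
latitude 46.8333, longitude -169.1667.

46.8333, -169.1667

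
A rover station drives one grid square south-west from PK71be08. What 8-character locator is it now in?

Longitude extended square 0; −1 → -1, wraps to 9, carry into subsquare.
Longitude subsquare b = 1; −1 → 0 = a.
Latitude extended square 8; −1 → 7.

PK71ae97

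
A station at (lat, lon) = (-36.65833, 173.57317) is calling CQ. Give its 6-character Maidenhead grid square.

RF63si

Shift to the Maidenhead origin (180°W, 90°S): lon 353.5732, lat 53.3417.
Field: lon ⌊353.5732/20⌋ = 17 → R; lat ⌊53.3417/10⌋ = 5 → F.
Square: lon ⌊13.5732/2⌋ = 6; lat ⌊3.3417/1⌋ = 3.
Subsquare: lon ⌊1.5732/0.0833333⌋ = 18 → s; lat ⌊0.3417/0.0416667⌋ = 8 → i.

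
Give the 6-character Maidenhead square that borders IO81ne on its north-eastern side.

IO81of

Longitude subsquare n = 13; +1 → 14 = o.
Latitude subsquare e = 4; +1 → 5 = f.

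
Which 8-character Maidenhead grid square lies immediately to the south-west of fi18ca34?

FI18ca23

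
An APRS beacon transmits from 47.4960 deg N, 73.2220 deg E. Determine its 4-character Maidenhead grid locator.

MN67

Shift to the Maidenhead origin (180°W, 90°S): lon 253.22, lat 137.50.
Field: lon ⌊253.22/20⌋ = 12 → M; lat ⌊137.50/10⌋ = 13 → N.
Square: lon ⌊13.22/2⌋ = 6; lat ⌊7.50/1⌋ = 7.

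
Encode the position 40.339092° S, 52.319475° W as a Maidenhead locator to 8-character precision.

Shift to the Maidenhead origin (180°W, 90°S): lon 127.68053, lat 49.66091.
Field: 127.68053/20 → 6 → G, 49.66091/10 → 4 → E; chars GE.
Square: 7.68053/2 → 3, 9.66091/1 → 9; chars 39.
Subsquare: 1.68053/0.0833333 → 20 → u, 0.66091/0.0416667 → 15 → p; chars up.
Extended square: 0.01386/0.00833333 → 1, 0.03591/0.00416667 → 8; chars 18.

GE39up18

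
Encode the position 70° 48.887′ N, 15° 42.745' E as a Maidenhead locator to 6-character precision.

JQ70ut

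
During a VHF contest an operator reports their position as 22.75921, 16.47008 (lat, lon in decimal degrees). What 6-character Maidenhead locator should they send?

JL82fs

Add 180° to longitude and 90° to latitude: 196.4701, 112.7592.
Field: 196.4701/20 → 9 → J, 112.7592/10 → 11 → L; chars JL.
Square: 16.4701/2 → 8, 2.7592/1 → 2; chars 82.
Subsquare: 0.4701/0.0833333 → 5 → f, 0.7592/0.0416667 → 18 → s; chars fs.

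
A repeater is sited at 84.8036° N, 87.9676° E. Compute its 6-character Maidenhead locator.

NR34xt

Offset from 180°W / 90°S: lon 267.9676°, lat 174.8036°.
Field: 267.9676/20 → 13 → N, 174.8036/10 → 17 → R; chars NR.
Square: 7.9676/2 → 3, 4.8036/1 → 4; chars 34.
Subsquare: 1.9676/0.0833333 → 23 → x, 0.8036/0.0416667 → 19 → t; chars xt.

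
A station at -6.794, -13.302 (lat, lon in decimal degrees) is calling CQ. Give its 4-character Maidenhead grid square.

Offset from 180°W / 90°S: lon 166.70°, lat 83.21°.
Field: lon ⌊166.70/20⌋ = 8 → I; lat ⌊83.21/10⌋ = 8 → I.
Square: lon ⌊6.70/2⌋ = 3; lat ⌊3.21/1⌋ = 3.

II33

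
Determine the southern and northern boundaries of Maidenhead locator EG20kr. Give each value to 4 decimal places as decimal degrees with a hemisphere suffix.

Field E=4, G=6: +4·20° lon, +6·10° lat → SW at lon -100°, lat -30°.
Square 2, 0: +2·2° lon, +0·1° lat → SW at lon -96°, lat -30°.
Subsquare k=10, r=17: +10·0.0833333° lon, +17·0.0416667° lat → SW at lon -95.1667°, lat -29.2917°.
Cell spans 0.0833333° lon × 0.0416667° lat.
south 29.2917° S, north 29.2500° S.

29.2917° S, 29.2500° S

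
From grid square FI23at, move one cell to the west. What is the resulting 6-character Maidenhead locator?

Longitude subsquare a = 0; −1 → -1, wraps to 23 = x, carry into square.
Longitude square 2; −1 → 1.
The latitude characters are unchanged.

FI13xt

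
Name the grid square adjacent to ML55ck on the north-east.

ML55dl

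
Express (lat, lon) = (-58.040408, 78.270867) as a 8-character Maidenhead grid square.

MD91dx20

Offset from 180°W / 90°S: lon 258.27087°, lat 31.95959°.
Field: lon ⌊258.27087/20⌋ = 12 → M; lat ⌊31.95959/10⌋ = 3 → D.
Square: lon ⌊18.27087/2⌋ = 9; lat ⌊1.95959/1⌋ = 1.
Subsquare: lon ⌊0.27087/0.0833333⌋ = 3 → d; lat ⌊0.95959/0.0416667⌋ = 23 → x.
Extended square: lon ⌊0.02087/0.00833333⌋ = 2; lat ⌊0.00126/0.00416667⌋ = 0.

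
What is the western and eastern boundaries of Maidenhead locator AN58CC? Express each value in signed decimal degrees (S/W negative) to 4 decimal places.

-169.8333, -169.7500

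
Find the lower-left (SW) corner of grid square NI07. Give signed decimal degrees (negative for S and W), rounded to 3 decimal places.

Field N=13, I=8: +13·20° lon, +8·10° lat → SW at lon 80°, lat -10°.
Square 0, 7: +0·2° lon, +7·1° lat → SW at lon 80°, lat -3°.
latitude -3.000, longitude 80.000.

-3.000, 80.000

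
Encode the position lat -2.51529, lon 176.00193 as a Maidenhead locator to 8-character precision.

Shift to the Maidenhead origin (180°W, 90°S): lon 356.00193, lat 87.48471.
Field (20°×10°, letters A–R): lon ⌊356.00193/20⌋ = 17 → R; lat ⌊87.48471/10⌋ = 8 → I.
Square (2°×1°, digits 0–9): lon ⌊16.00193/2⌋ = 8; lat ⌊7.48471/1⌋ = 7.
Subsquare (5′×2.5′, letters a–x): lon ⌊0.00193/0.0833333⌋ = 0 → a; lat ⌊0.48471/0.0416667⌋ = 11 → l.
Extended square (30″×15″, digits 0–9): lon ⌊0.00193/0.00833333⌋ = 0; lat ⌊0.02638/0.00416667⌋ = 6.

RI87al06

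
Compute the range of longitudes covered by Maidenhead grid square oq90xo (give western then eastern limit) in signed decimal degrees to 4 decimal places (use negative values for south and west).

119.9167, 120.0000

Field O=14, Q=16: +14·20° lon, +16·10° lat → SW at lon 100°, lat 70°.
Square 9, 0: +9·2° lon, +0·1° lat → SW at lon 118°, lat 70°.
Subsquare x=23, o=14: +23·0.0833333° lon, +14·0.0416667° lat → SW at lon 119.917°, lat 70.5833°.
Cell spans 0.0833333° lon × 0.0416667° lat.
west 119.9167, east 120.0000.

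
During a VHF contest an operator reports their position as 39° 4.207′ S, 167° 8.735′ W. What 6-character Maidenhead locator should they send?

AF60kw

Shift to the Maidenhead origin (180°W, 90°S): lon 12.8544, lat 50.9299.
Field: 12.8544/20 → 0 → A, 50.9299/10 → 5 → F; chars AF.
Square: 12.8544/2 → 6, 0.9299/1 → 0; chars 60.
Subsquare: 0.8544/0.0833333 → 10 → k, 0.9299/0.0416667 → 22 → w; chars kw.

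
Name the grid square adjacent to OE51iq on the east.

OE51jq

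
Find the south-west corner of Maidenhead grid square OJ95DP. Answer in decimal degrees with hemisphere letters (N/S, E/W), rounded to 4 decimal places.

5.6250° N, 118.2500° E

Field O=14, J=9: +14·20° lon, +9·10° lat → SW at lon 100°, lat 0°.
Square 9, 5: +9·2° lon, +5·1° lat → SW at lon 118°, lat 5°.
Subsquare d=3, p=15: +3·0.0833333° lon, +15·0.0416667° lat → SW at lon 118.25°, lat 5.625°.
latitude 5.6250° N, longitude 118.2500° E.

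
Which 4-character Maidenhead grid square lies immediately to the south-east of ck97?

Longitude square 9; +1 → 10, wraps to 0, carry into field.
Longitude field C = 2; +1 → 3 = D.
Latitude square 7; −1 → 6.

DK06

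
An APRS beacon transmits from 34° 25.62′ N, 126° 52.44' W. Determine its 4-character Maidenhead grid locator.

CM64

Shift to the Maidenhead origin (180°W, 90°S): lon 53.13, lat 124.43.
Field: 53.13/20 → 2 → C, 124.43/10 → 12 → M; chars CM.
Square: 13.13/2 → 6, 4.43/1 → 4; chars 64.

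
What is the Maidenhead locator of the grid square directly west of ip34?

IP24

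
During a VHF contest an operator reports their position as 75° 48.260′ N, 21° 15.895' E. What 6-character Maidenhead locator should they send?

KQ05pt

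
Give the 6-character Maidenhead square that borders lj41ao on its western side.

LJ31xo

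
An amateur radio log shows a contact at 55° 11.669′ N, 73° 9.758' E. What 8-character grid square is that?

MO65ne96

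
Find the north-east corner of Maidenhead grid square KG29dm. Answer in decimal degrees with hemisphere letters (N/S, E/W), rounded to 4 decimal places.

20.4583° S, 24.3333° E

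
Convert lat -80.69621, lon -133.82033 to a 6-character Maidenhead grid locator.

Shift to the Maidenhead origin (180°W, 90°S): lon 46.1797, lat 9.3038.
Field: lon ⌊46.1797/20⌋ = 2 → C; lat ⌊9.3038/10⌋ = 0 → A.
Square: lon ⌊6.1797/2⌋ = 3; lat ⌊9.3038/1⌋ = 9.
Subsquare: lon ⌊0.1797/0.0833333⌋ = 2 → c; lat ⌊0.3038/0.0416667⌋ = 7 → h.

CA39ch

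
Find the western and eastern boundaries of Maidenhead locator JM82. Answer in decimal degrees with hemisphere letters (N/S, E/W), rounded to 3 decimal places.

Field J=9, M=12: +9·20° lon, +12·10° lat → SW at lon 0°, lat 30°.
Square 8, 2: +8·2° lon, +2·1° lat → SW at lon 16°, lat 32°.
Cell spans 2° lon × 1° lat.
west 16.000° E, east 18.000° E.

16.000° E, 18.000° E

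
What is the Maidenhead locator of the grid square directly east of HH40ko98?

HH40lo08

Longitude extended square 9; +1 → 10, wraps to 0, carry into subsquare.
Longitude subsquare k = 10; +1 → 11 = l.
The latitude characters are unchanged.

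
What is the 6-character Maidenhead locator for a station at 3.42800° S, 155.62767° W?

Offset from 180°W / 90°S: lon 24.3723°, lat 86.5720°.
Field: 24.3723/20 → 1 → B, 86.5720/10 → 8 → I; chars BI.
Square: 4.3723/2 → 2, 6.5720/1 → 6; chars 26.
Subsquare: 0.3723/0.0833333 → 4 → e, 0.5720/0.0416667 → 13 → n; chars en.

BI26en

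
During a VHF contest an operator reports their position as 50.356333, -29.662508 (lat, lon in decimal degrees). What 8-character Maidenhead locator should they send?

Shift to the Maidenhead origin (180°W, 90°S): lon 150.33749, lat 140.35633.
Field: lon ⌊150.33749/20⌋ = 7 → H; lat ⌊140.35633/10⌋ = 14 → O.
Square: lon ⌊10.33749/2⌋ = 5; lat ⌊0.35633/1⌋ = 0.
Subsquare: lon ⌊0.33749/0.0833333⌋ = 4 → e; lat ⌊0.35633/0.0416667⌋ = 8 → i.
Extended square: lon ⌊0.00416/0.00833333⌋ = 0; lat ⌊0.02300/0.00416667⌋ = 5.

HO50ei05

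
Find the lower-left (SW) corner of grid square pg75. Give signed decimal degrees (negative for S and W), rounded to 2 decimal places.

-25.00, 134.00

Field P=15, G=6: +15·20° lon, +6·10° lat → SW at lon 120°, lat -30°.
Square 7, 5: +7·2° lon, +5·1° lat → SW at lon 134°, lat -25°.
latitude -25.00, longitude 134.00.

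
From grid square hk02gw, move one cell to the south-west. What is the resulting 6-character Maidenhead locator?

Longitude subsquare g = 6; −1 → 5 = f.
Latitude subsquare w = 22; −1 → 21 = v.

HK02fv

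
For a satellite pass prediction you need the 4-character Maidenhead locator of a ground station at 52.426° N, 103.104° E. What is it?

OO12

Offset from 180°W / 90°S: lon 283.10°, lat 142.43°.
Field (20°×10°, letters A–R): 283.10/20 → 14 → O, 142.43/10 → 14 → O; chars OO.
Square (2°×1°, digits 0–9): 3.10/2 → 1, 2.43/1 → 2; chars 12.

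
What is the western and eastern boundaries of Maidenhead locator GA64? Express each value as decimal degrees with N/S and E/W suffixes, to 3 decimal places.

48.000° W, 46.000° W

Field G=6, A=0: +6·20° lon, +0·10° lat → SW at lon -60°, lat -90°.
Square 6, 4: +6·2° lon, +4·1° lat → SW at lon -48°, lat -86°.
Cell spans 2° lon × 1° lat.
west 48.000° W, east 46.000° W.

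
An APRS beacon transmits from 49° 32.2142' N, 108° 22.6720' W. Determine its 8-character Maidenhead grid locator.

DN59tm48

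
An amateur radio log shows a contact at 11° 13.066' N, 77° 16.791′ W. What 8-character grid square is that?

Add 180° to longitude and 90° to latitude: 102.72015, 101.21777.
Field (20°×10°, letters A–R): 102.72015/20 → 5 → F, 101.21777/10 → 10 → K; chars FK.
Square (2°×1°, digits 0–9): 2.72015/2 → 1, 1.21777/1 → 1; chars 11.
Subsquare (5′×2.5′, letters a–x): 0.72015/0.0833333 → 8 → i, 0.21777/0.0416667 → 5 → f; chars if.
Extended square (30″×15″, digits 0–9): 0.05348/0.00833333 → 6, 0.00943/0.00416667 → 2; chars 62.

FK11if62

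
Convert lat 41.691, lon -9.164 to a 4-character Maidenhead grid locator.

Add 180° to longitude and 90° to latitude: 170.84, 131.69.
Field: lon ⌊170.84/20⌋ = 8 → I; lat ⌊131.69/10⌋ = 13 → N.
Square: lon ⌊10.84/2⌋ = 5; lat ⌊1.69/1⌋ = 1.

IN51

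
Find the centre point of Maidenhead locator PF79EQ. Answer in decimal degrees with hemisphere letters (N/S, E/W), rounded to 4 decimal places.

30.3125° S, 134.3750° E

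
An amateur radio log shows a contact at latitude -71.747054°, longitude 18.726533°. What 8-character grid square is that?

Add 180° to longitude and 90° to latitude: 198.72653, 18.25295.
Field: lon ⌊198.72653/20⌋ = 9 → J; lat ⌊18.25295/10⌋ = 1 → B.
Square: lon ⌊18.72653/2⌋ = 9; lat ⌊8.25295/1⌋ = 8.
Subsquare: lon ⌊0.72653/0.0833333⌋ = 8 → i; lat ⌊0.25295/0.0416667⌋ = 6 → g.
Extended square: lon ⌊0.05987/0.00833333⌋ = 7; lat ⌊0.00295/0.00416667⌋ = 0.

JB98ig70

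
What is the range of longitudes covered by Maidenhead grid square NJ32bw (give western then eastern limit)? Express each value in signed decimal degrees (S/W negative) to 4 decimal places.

86.0833, 86.1667

Field N=13, J=9: +13·20° lon, +9·10° lat → SW at lon 80°, lat 0°.
Square 3, 2: +3·2° lon, +2·1° lat → SW at lon 86°, lat 2°.
Subsquare b=1, w=22: +1·0.0833333° lon, +22·0.0416667° lat → SW at lon 86.0833°, lat 2.91667°.
Cell spans 0.0833333° lon × 0.0416667° lat.
west 86.0833, east 86.1667.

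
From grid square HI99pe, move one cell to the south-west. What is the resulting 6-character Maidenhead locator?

HI99od

Longitude subsquare p = 15; −1 → 14 = o.
Latitude subsquare e = 4; −1 → 3 = d.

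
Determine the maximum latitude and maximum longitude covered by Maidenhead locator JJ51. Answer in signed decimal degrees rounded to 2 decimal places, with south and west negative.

2.00, 12.00

Field J=9, J=9: +9·20° lon, +9·10° lat → SW at lon 0°, lat 0°.
Square 5, 1: +5·2° lon, +1·1° lat → SW at lon 10°, lat 1°.
Cell spans 2° lon × 1° lat. NE corner is SW corner plus one full cell.
latitude 2.00, longitude 12.00.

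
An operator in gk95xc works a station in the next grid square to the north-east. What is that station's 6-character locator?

Longitude subsquare x = 23; +1 → 24, wraps to 0 = a, carry into square.
Longitude square 9; +1 → 10, wraps to 0, carry into field.
Longitude field G = 6; +1 → 7 = H.
Latitude subsquare c = 2; +1 → 3 = d.

HK05ad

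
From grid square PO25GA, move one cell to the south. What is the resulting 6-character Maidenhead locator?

PO24gx

Latitude subsquare a = 0; −1 → -1, wraps to 23 = x, carry into square.
Latitude square 5; −1 → 4.
The longitude characters are unchanged.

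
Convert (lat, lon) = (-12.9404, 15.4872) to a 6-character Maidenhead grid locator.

JH77rb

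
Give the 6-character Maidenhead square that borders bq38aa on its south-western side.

Longitude subsquare a = 0; −1 → -1, wraps to 23 = x, carry into square.
Longitude square 3; −1 → 2.
Latitude subsquare a = 0; −1 → -1, wraps to 23 = x, carry into square.
Latitude square 8; −1 → 7.

BQ27xx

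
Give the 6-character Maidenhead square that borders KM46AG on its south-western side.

Longitude subsquare a = 0; −1 → -1, wraps to 23 = x, carry into square.
Longitude square 4; −1 → 3.
Latitude subsquare g = 6; −1 → 5 = f.

KM36xf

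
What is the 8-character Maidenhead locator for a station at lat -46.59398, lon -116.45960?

DE13sj47

Add 180° to longitude and 90° to latitude: 63.54040, 43.40602.
Field: lon ⌊63.54040/20⌋ = 3 → D; lat ⌊43.40602/10⌋ = 4 → E.
Square: lon ⌊3.54040/2⌋ = 1; lat ⌊3.40602/1⌋ = 3.
Subsquare: lon ⌊1.54040/0.0833333⌋ = 18 → s; lat ⌊0.40602/0.0416667⌋ = 9 → j.
Extended square: lon ⌊0.04040/0.00833333⌋ = 4; lat ⌊0.03102/0.00416667⌋ = 7.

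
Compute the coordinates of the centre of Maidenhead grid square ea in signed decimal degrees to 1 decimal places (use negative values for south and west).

Field E=4, A=0: +4·20° lon, +0·10° lat → SW at lon -100°, lat -90°.
Cell spans 20° lon × 10° lat. Centre is SW corner plus half of each.
latitude -85.0, longitude -90.0.

-85.0, -90.0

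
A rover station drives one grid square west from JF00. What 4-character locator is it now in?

Longitude square 0; −1 → -1, wraps to 9, carry into field.
Longitude field J = 9; −1 → 8 = I.
The latitude characters are unchanged.

IF90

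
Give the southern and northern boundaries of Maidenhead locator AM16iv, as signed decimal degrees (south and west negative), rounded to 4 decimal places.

36.8750, 36.9167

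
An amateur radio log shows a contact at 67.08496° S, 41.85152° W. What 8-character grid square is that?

GC92bv79

Add 180° to longitude and 90° to latitude: 138.14848, 22.91504.
Field: lon ⌊138.14848/20⌋ = 6 → G; lat ⌊22.91504/10⌋ = 2 → C.
Square: lon ⌊18.14848/2⌋ = 9; lat ⌊2.91504/1⌋ = 2.
Subsquare: lon ⌊0.14848/0.0833333⌋ = 1 → b; lat ⌊0.91504/0.0416667⌋ = 21 → v.
Extended square: lon ⌊0.06515/0.00833333⌋ = 7; lat ⌊0.04004/0.00416667⌋ = 9.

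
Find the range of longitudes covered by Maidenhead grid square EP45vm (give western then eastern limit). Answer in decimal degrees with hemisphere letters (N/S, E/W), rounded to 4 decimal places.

Field E=4, P=15: +4·20° lon, +15·10° lat → SW at lon -100°, lat 60°.
Square 4, 5: +4·2° lon, +5·1° lat → SW at lon -92°, lat 65°.
Subsquare v=21, m=12: +21·0.0833333° lon, +12·0.0416667° lat → SW at lon -90.25°, lat 65.5°.
Cell spans 0.0833333° lon × 0.0416667° lat.
west 90.2500° W, east 90.1667° W.

90.2500° W, 90.1667° W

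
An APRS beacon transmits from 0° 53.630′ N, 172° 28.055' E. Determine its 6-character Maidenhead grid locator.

RJ60fv

Shift to the Maidenhead origin (180°W, 90°S): lon 352.4676, lat 90.8938.
Field: lon ⌊352.4676/20⌋ = 17 → R; lat ⌊90.8938/10⌋ = 9 → J.
Square: lon ⌊12.4676/2⌋ = 6; lat ⌊0.8938/1⌋ = 0.
Subsquare: lon ⌊0.4676/0.0833333⌋ = 5 → f; lat ⌊0.8938/0.0416667⌋ = 21 → v.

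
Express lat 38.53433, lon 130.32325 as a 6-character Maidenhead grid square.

Offset from 180°W / 90°S: lon 310.3233°, lat 128.5343°.
Field: lon ⌊310.3233/20⌋ = 15 → P; lat ⌊128.5343/10⌋ = 12 → M.
Square: lon ⌊10.3233/2⌋ = 5; lat ⌊8.5343/1⌋ = 8.
Subsquare: lon ⌊0.3233/0.0833333⌋ = 3 → d; lat ⌊0.5343/0.0416667⌋ = 12 → m.

PM58dm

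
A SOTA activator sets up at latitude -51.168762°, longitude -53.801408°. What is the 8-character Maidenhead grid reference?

GD38ct39

Add 180° to longitude and 90° to latitude: 126.19859, 38.83124.
Field: lon ⌊126.19859/20⌋ = 6 → G; lat ⌊38.83124/10⌋ = 3 → D.
Square: lon ⌊6.19859/2⌋ = 3; lat ⌊8.83124/1⌋ = 8.
Subsquare: lon ⌊0.19859/0.0833333⌋ = 2 → c; lat ⌊0.83124/0.0416667⌋ = 19 → t.
Extended square: lon ⌊0.03193/0.00833333⌋ = 3; lat ⌊0.03957/0.00416667⌋ = 9.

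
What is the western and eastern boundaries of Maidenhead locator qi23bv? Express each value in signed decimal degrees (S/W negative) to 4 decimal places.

144.0833, 144.1667

Field Q=16, I=8: +16·20° lon, +8·10° lat → SW at lon 140°, lat -10°.
Square 2, 3: +2·2° lon, +3·1° lat → SW at lon 144°, lat -7°.
Subsquare b=1, v=21: +1·0.0833333° lon, +21·0.0416667° lat → SW at lon 144.083°, lat -6.125°.
Cell spans 0.0833333° lon × 0.0416667° lat.
west 144.0833, east 144.1667.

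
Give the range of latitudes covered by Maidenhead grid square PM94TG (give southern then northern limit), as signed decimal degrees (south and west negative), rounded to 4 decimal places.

34.2500, 34.2917

Field P=15, M=12: +15·20° lon, +12·10° lat → SW at lon 120°, lat 30°.
Square 9, 4: +9·2° lon, +4·1° lat → SW at lon 138°, lat 34°.
Subsquare t=19, g=6: +19·0.0833333° lon, +6·0.0416667° lat → SW at lon 139.583°, lat 34.25°.
Cell spans 0.0833333° lon × 0.0416667° lat.
south 34.2500, north 34.2917.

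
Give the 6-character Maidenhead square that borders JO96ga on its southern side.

Latitude subsquare a = 0; −1 → -1, wraps to 23 = x, carry into square.
Latitude square 6; −1 → 5.
The longitude characters are unchanged.

JO95gx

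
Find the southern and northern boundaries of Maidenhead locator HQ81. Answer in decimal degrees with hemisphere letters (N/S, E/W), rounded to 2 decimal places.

Field H=7, Q=16: +7·20° lon, +16·10° lat → SW at lon -40°, lat 70°.
Square 8, 1: +8·2° lon, +1·1° lat → SW at lon -24°, lat 71°.
Cell spans 2° lon × 1° lat.
south 71.00° N, north 72.00° N.

71.00° N, 72.00° N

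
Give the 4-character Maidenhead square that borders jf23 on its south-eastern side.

JF32

Longitude square 2; +1 → 3.
Latitude square 3; −1 → 2.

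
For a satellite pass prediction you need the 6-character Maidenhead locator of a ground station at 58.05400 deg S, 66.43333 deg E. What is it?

Offset from 180°W / 90°S: lon 246.4333°, lat 31.9460°.
Field: lon ⌊246.4333/20⌋ = 12 → M; lat ⌊31.9460/10⌋ = 3 → D.
Square: lon ⌊6.4333/2⌋ = 3; lat ⌊1.9460/1⌋ = 1.
Subsquare: lon ⌊0.4333/0.0833333⌋ = 5 → f; lat ⌊0.9460/0.0416667⌋ = 22 → w.

MD31fw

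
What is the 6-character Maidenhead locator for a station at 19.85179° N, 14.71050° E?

Offset from 180°W / 90°S: lon 194.7105°, lat 109.8518°.
Field: lon ⌊194.7105/20⌋ = 9 → J; lat ⌊109.8518/10⌋ = 10 → K.
Square: lon ⌊14.7105/2⌋ = 7; lat ⌊9.8518/1⌋ = 9.
Subsquare: lon ⌊0.7105/0.0833333⌋ = 8 → i; lat ⌊0.8518/0.0416667⌋ = 20 → u.

JK79iu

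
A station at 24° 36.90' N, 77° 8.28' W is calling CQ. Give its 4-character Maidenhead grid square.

Shift to the Maidenhead origin (180°W, 90°S): lon 102.86, lat 114.61.
Field: 102.86/20 → 5 → F, 114.61/10 → 11 → L; chars FL.
Square: 2.86/2 → 1, 4.61/1 → 4; chars 14.

FL14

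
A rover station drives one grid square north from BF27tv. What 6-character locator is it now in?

BF27tw

Latitude subsquare v = 21; +1 → 22 = w.
The longitude characters are unchanged.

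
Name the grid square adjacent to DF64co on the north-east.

DF64dp

Longitude subsquare c = 2; +1 → 3 = d.
Latitude subsquare o = 14; +1 → 15 = p.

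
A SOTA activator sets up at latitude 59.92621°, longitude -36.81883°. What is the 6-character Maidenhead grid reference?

HO19ow

Offset from 180°W / 90°S: lon 143.1812°, lat 149.9262°.
Field: 143.1812/20 → 7 → H, 149.9262/10 → 14 → O; chars HO.
Square: 3.1812/2 → 1, 9.9262/1 → 9; chars 19.
Subsquare: 1.1812/0.0833333 → 14 → o, 0.9262/0.0416667 → 22 → w; chars ow.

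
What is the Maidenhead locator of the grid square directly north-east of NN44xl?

Longitude subsquare x = 23; +1 → 24, wraps to 0 = a, carry into square.
Longitude square 4; +1 → 5.
Latitude subsquare l = 11; +1 → 12 = m.

NN54am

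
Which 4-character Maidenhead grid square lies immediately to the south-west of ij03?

HJ92

Longitude square 0; −1 → -1, wraps to 9, carry into field.
Longitude field I = 8; −1 → 7 = H.
Latitude square 3; −1 → 2.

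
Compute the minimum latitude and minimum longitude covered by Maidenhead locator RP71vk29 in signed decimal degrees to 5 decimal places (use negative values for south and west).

61.45417, 175.76667

Field R=17, P=15: +17·20° lon, +15·10° lat → SW at lon 160°, lat 60°.
Square 7, 1: +7·2° lon, +1·1° lat → SW at lon 174°, lat 61°.
Subsquare v=21, k=10: +21·0.0833333° lon, +10·0.0416667° lat → SW at lon 175.75°, lat 61.4167°.
Extended square 2, 9: +2·0.00833333° lon, +9·0.00416667° lat → SW at lon 175.767°, lat 61.4542°.
latitude 61.45417, longitude 175.76667.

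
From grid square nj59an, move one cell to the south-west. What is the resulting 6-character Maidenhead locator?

NJ49xm

Longitude subsquare a = 0; −1 → -1, wraps to 23 = x, carry into square.
Longitude square 5; −1 → 4.
Latitude subsquare n = 13; −1 → 12 = m.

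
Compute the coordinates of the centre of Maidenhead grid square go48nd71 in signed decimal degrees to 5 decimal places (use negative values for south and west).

Field G=6, O=14: +6·20° lon, +14·10° lat → SW at lon -60°, lat 50°.
Square 4, 8: +4·2° lon, +8·1° lat → SW at lon -52°, lat 58°.
Subsquare n=13, d=3: +13·0.0833333° lon, +3·0.0416667° lat → SW at lon -50.9167°, lat 58.125°.
Extended square 7, 1: +7·0.00833333° lon, +1·0.00416667° lat → SW at lon -50.8583°, lat 58.1292°.
Cell spans 0.00833333° lon × 0.00416667° lat. Centre is SW corner plus half of each.
latitude 58.13125, longitude -50.85417.

58.13125, -50.85417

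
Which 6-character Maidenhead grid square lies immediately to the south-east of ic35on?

IC35pm

Longitude subsquare o = 14; +1 → 15 = p.
Latitude subsquare n = 13; −1 → 12 = m.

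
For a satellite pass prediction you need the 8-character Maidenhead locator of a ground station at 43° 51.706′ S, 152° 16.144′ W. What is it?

BE36ud73

Shift to the Maidenhead origin (180°W, 90°S): lon 27.73093, lat 46.13823.
Field: 27.73093/20 → 1 → B, 46.13823/10 → 4 → E; chars BE.
Square: 7.73093/2 → 3, 6.13823/1 → 6; chars 36.
Subsquare: 1.73093/0.0833333 → 20 → u, 0.13823/0.0416667 → 3 → d; chars ud.
Extended square: 0.06427/0.00833333 → 7, 0.01323/0.00416667 → 3; chars 73.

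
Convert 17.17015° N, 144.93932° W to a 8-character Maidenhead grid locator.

Add 180° to longitude and 90° to latitude: 35.06068, 107.17015.
Field: lon ⌊35.06068/20⌋ = 1 → B; lat ⌊107.17015/10⌋ = 10 → K.
Square: lon ⌊15.06068/2⌋ = 7; lat ⌊7.17015/1⌋ = 7.
Subsquare: lon ⌊1.06068/0.0833333⌋ = 12 → m; lat ⌊0.17015/0.0416667⌋ = 4 → e.
Extended square: lon ⌊0.06068/0.00833333⌋ = 7; lat ⌊0.00348/0.00416667⌋ = 0.

BK77me70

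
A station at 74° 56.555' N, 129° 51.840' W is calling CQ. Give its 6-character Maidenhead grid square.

CQ54bw

Add 180° to longitude and 90° to latitude: 50.1360, 164.9426.
Field: 50.1360/20 → 2 → C, 164.9426/10 → 16 → Q; chars CQ.
Square: 10.1360/2 → 5, 4.9426/1 → 4; chars 54.
Subsquare: 0.1360/0.0833333 → 1 → b, 0.9426/0.0416667 → 22 → w; chars bw.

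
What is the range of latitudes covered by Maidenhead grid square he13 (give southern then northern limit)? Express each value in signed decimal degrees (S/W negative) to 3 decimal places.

-47.000, -46.000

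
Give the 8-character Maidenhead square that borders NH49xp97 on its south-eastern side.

NH59ap06

Longitude extended square 9; +1 → 10, wraps to 0, carry into subsquare.
Longitude subsquare x = 23; +1 → 24, wraps to 0 = a, carry into square.
Longitude square 4; +1 → 5.
Latitude extended square 7; −1 → 6.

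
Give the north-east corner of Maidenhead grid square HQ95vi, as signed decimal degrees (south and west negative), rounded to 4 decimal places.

75.3750, -20.1667

Field H=7, Q=16: +7·20° lon, +16·10° lat → SW at lon -40°, lat 70°.
Square 9, 5: +9·2° lon, +5·1° lat → SW at lon -22°, lat 75°.
Subsquare v=21, i=8: +21·0.0833333° lon, +8·0.0416667° lat → SW at lon -20.25°, lat 75.3333°.
Cell spans 0.0833333° lon × 0.0416667° lat. NE corner is SW corner plus one full cell.
latitude 75.3750, longitude -20.1667.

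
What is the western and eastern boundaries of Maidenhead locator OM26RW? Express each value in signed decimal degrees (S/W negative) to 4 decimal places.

105.4167, 105.5000

Field O=14, M=12: +14·20° lon, +12·10° lat → SW at lon 100°, lat 30°.
Square 2, 6: +2·2° lon, +6·1° lat → SW at lon 104°, lat 36°.
Subsquare r=17, w=22: +17·0.0833333° lon, +22·0.0416667° lat → SW at lon 105.417°, lat 36.9167°.
Cell spans 0.0833333° lon × 0.0416667° lat.
west 105.4167, east 105.5000.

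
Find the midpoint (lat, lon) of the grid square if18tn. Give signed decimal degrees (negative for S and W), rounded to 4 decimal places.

-31.4375, -16.3750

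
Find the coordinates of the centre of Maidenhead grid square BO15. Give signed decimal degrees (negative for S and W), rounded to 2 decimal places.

55.50, -157.00

Field B=1, O=14: +1·20° lon, +14·10° lat → SW at lon -160°, lat 50°.
Square 1, 5: +1·2° lon, +5·1° lat → SW at lon -158°, lat 55°.
Cell spans 2° lon × 1° lat. Centre is SW corner plus half of each.
latitude 55.50, longitude -157.00.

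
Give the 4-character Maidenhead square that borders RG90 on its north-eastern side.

AG01

Longitude square 9; +1 → 10, wraps to 0, carry into field.
Longitude field R = 17; +1 → 18, wraps to 0 = A, wrapping around the antimeridian.
Latitude square 0; +1 → 1.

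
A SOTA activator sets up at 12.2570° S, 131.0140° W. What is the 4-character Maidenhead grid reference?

CH47

Add 180° to longitude and 90° to latitude: 48.99, 77.74.
Field: lon ⌊48.99/20⌋ = 2 → C; lat ⌊77.74/10⌋ = 7 → H.
Square: lon ⌊8.99/2⌋ = 4; lat ⌊7.74/1⌋ = 7.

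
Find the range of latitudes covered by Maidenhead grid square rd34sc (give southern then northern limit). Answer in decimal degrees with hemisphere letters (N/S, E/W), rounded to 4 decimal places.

Field R=17, D=3: +17·20° lon, +3·10° lat → SW at lon 160°, lat -60°.
Square 3, 4: +3·2° lon, +4·1° lat → SW at lon 166°, lat -56°.
Subsquare s=18, c=2: +18·0.0833333° lon, +2·0.0416667° lat → SW at lon 167.5°, lat -55.9167°.
Cell spans 0.0833333° lon × 0.0416667° lat.
south 55.9167° S, north 55.8750° S.

55.9167° S, 55.8750° S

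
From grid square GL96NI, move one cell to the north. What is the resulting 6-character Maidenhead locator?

GL96nj

Latitude subsquare i = 8; +1 → 9 = j.
The longitude characters are unchanged.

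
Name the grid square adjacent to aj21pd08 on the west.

AJ21od98

Longitude extended square 0; −1 → -1, wraps to 9, carry into subsquare.
Longitude subsquare p = 15; −1 → 14 = o.
The latitude characters are unchanged.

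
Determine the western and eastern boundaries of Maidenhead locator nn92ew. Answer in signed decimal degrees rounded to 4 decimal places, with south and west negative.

98.3333, 98.4167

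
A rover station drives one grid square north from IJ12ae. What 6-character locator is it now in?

IJ12af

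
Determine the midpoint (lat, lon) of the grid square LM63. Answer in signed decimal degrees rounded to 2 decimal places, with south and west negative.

Field L=11, M=12: +11·20° lon, +12·10° lat → SW at lon 40°, lat 30°.
Square 6, 3: +6·2° lon, +3·1° lat → SW at lon 52°, lat 33°.
Cell spans 2° lon × 1° lat. Centre is SW corner plus half of each.
latitude 33.50, longitude 53.00.

33.50, 53.00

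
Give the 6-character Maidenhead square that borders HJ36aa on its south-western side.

HJ25xx

Longitude subsquare a = 0; −1 → -1, wraps to 23 = x, carry into square.
Longitude square 3; −1 → 2.
Latitude subsquare a = 0; −1 → -1, wraps to 23 = x, carry into square.
Latitude square 6; −1 → 5.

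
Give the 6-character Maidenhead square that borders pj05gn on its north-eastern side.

PJ05ho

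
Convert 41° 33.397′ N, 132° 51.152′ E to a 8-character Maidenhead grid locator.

PN61kn23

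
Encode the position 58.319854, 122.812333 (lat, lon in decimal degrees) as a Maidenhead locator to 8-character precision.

Offset from 180°W / 90°S: lon 302.81233°, lat 148.31985°.
Field: lon ⌊302.81233/20⌋ = 15 → P; lat ⌊148.31985/10⌋ = 14 → O.
Square: lon ⌊2.81233/2⌋ = 1; lat ⌊8.31985/1⌋ = 8.
Subsquare: lon ⌊0.81233/0.0833333⌋ = 9 → j; lat ⌊0.31985/0.0416667⌋ = 7 → h.
Extended square: lon ⌊0.06233/0.00833333⌋ = 7; lat ⌊0.02819/0.00416667⌋ = 6.

PO18jh76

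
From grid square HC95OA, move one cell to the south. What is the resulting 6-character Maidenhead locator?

HC94ox

Latitude subsquare a = 0; −1 → -1, wraps to 23 = x, carry into square.
Latitude square 5; −1 → 4.
The longitude characters are unchanged.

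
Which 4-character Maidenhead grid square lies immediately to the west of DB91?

Longitude square 9; −1 → 8.
The latitude characters are unchanged.

DB81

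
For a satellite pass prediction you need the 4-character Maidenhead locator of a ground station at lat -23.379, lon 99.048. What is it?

Shift to the Maidenhead origin (180°W, 90°S): lon 279.05, lat 66.62.
Field: lon ⌊279.05/20⌋ = 13 → N; lat ⌊66.62/10⌋ = 6 → G.
Square: lon ⌊19.05/2⌋ = 9; lat ⌊6.62/1⌋ = 6.

NG96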